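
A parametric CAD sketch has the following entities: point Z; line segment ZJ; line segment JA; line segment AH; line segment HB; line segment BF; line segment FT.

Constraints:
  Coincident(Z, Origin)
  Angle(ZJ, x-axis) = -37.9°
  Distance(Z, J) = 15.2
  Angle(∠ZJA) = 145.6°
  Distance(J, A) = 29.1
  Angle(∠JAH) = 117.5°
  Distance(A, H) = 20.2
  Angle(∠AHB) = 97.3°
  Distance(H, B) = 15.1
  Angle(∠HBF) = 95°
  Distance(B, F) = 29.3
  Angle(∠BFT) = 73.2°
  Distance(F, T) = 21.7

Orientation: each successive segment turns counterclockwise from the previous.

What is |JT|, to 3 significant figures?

27.6

∠HBF = 95.0° gives BF at -133° from the x-axis; with |BF| = 29.3, F = (19.5, -5.76). ∠BFT = 73.2° gives FT at -26.5° from the x-axis; with |FT| = 21.7, T = (38.9, -15.4). Then |JT| = |T − J| = 27.6.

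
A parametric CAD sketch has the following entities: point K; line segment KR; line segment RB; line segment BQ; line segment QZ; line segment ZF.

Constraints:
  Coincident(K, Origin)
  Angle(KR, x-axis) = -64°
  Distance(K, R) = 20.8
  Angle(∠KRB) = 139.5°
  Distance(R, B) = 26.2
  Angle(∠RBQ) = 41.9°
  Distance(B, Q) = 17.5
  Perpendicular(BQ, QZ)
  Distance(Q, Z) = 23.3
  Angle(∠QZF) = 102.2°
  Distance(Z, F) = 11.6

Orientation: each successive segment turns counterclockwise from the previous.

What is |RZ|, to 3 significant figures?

6.14

K is at the origin; KR runs at -64.0° with length 20.8, so R = (9.12, -18.7). ∠KRB = 139.5° gives RB at -23.5° from the x-axis; with |RB| = 26.2, B = (33.1, -29.1). ∠RBQ = 41.9° gives BQ at 115° from the x-axis; with |BQ| = 17.5, Q = (25.9, -13.2). BQ is perpendicular to QZ, so QZ runs at -155°; with |QZ| = 23.3, Z = (4.67, -22.9). Then |RZ| = |Z − R| = 6.14.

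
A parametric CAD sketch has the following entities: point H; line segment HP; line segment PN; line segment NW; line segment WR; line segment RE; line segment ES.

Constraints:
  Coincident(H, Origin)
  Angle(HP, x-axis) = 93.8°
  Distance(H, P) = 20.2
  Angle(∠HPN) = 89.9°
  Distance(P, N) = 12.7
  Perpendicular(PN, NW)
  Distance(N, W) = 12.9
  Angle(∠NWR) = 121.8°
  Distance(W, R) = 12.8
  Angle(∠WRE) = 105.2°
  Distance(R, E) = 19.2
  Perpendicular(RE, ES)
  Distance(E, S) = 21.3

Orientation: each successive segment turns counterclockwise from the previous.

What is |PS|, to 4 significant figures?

9.317

H is at the origin; HP runs at 93.8° with length 20.2, so P = (-1.339, 20.16). ∠HPN = 89.9° gives PN at -176.1° from the x-axis; with |PN| = 12.7, N = (-14.01, 19.29). PN is perpendicular to NW, so NW runs at -86.10°; with |NW| = 12.9, W = (-13.13, 6.422). ∠NWR = 121.8° gives WR at -27.90° from the x-axis; with |WR| = 12.8, R = (-1.820, 0.4322). ∠WRE = 105.2° gives RE at 46.90° from the x-axis; with |RE| = 19.2, E = (11.30, 14.45). RE ⟂ ES, so ES runs at 136.9°; with |ES| = 21.3, S = (-4.253, 29.01). Then |PS| = |S − P| = 9.317.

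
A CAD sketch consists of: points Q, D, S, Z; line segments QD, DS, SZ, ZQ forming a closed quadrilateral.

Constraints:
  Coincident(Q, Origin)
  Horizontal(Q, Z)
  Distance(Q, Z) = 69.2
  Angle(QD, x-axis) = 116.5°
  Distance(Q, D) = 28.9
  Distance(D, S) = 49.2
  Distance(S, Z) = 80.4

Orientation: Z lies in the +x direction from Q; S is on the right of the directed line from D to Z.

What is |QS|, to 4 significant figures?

24.36

Checks: |DS| = 49.20 ✓; |SZ| = 80.40 ✓.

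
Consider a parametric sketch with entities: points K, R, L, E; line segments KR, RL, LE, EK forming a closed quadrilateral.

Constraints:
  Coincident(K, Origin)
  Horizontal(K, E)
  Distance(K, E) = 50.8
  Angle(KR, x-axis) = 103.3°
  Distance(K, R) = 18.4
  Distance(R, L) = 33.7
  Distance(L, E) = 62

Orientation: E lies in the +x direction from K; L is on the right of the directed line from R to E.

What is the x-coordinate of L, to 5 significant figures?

-9.2525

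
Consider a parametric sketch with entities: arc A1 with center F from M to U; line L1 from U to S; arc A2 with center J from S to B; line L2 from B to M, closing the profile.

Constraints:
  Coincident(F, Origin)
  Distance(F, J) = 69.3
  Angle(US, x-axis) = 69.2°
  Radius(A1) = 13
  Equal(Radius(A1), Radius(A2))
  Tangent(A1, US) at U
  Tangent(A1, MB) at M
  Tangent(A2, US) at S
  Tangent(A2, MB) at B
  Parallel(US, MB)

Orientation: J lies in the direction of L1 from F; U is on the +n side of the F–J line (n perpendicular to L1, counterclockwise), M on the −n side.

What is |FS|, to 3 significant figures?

70.5

Tangency of A1 to both parallel lines with radius 13.0 puts U and M at F ± 13.0·n: U = (-12.2, 4.62), M = (12.2, -4.62). Equal radii place S and B the same way about J: S = J + 13.0·n = (12.5, 69.4), B = J − 13.0·n = (36.8, 60.2). Then |FS| = |S − F| = 70.5.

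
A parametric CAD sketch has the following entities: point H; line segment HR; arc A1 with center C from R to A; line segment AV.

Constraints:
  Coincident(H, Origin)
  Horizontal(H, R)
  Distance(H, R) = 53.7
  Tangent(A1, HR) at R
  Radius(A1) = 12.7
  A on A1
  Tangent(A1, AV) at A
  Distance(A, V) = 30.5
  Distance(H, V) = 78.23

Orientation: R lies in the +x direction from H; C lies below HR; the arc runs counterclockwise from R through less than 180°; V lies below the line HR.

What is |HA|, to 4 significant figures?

49.13

H is at the origin; HR is horizontal with |HR| = 53.7 and R on the +x side, so R = (53.70, 0.000). Since A1 is tangent to HR there, CR ⟂ HR, so C = R + (0, -12.7) = (53.70, -12.70). Since CA ⟂ AV (tangency), |CV| = √(12.7² + 30.5²) = 33.04 regardless of where A sits on A1. So V lies on both circle(H, 78.23) and circle(C, 33.04); the below-HR intersection is V = (64.81, -43.81). A is the foot of the tangent from V: A = (44.30, -21.24).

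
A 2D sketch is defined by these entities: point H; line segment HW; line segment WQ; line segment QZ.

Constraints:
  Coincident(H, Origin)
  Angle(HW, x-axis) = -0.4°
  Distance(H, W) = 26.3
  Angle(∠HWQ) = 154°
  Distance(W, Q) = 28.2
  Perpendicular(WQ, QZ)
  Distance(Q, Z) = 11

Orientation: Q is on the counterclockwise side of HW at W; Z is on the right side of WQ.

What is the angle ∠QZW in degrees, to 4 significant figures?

68.69°

H is at the origin; HW runs at -0.4° with length 26.3, so W = 26.3·(cos -0.4°, sin -0.4°) = (26.30, -0.1836). ∠HWQ = 154.0°, so WQ runs at -0.4° + (180° − 154.0°) = 25.60° from the x-axis; with |WQ| = 28.2, Q = W + 28.2·(cos 25.60°, sin 25.60°) = (51.73, 12.00). WQ ⟂ QZ; with |QZ| = 11.0 on the right of WQ, Z = Q + 11.0·(0.4321, -0.9018) = (56.48, 2.081). Then cos ∠QZW = ZQ·ZW / (|ZQ||ZW|), giving 68.69°.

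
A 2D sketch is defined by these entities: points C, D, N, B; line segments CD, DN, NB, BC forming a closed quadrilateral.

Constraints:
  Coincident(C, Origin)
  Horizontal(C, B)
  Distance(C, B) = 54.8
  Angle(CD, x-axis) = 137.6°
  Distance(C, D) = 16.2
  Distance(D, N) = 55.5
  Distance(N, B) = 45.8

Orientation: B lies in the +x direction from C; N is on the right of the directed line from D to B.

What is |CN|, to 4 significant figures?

39.59

C is at the origin; CB is horizontal with |CB| = 54.8 and B in +x, so B = (54.8, 0). CD runs at 137.6° with |CD| = 16.2, so D = (-11.96, 10.92). N is determined by |DN| = 55.5 and |NB| = 45.8 together: it lies at the intersection of circle(D, 55.5) and circle(B, 45.8). With |DB| = 67.65, the foot of the radical line on DB is 41.09 from D and the perpendicular offset is √(55.5² − 41.09²) = 37.31. Taking the right-of-DB solution: N = (22.56, -32.53).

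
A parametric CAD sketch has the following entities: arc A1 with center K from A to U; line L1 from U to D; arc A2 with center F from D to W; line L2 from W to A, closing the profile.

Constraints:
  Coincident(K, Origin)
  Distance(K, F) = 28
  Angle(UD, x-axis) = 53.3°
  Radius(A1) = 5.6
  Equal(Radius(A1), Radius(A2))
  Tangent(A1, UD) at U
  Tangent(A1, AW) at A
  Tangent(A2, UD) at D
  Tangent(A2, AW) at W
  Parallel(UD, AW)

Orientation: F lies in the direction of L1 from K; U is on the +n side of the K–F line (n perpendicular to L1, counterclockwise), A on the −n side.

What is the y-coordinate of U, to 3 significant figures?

3.35

The slot axis is L1's direction at 53.3°, so u = (cos 53.3°, sin 53.3°) = (0.598, 0.802) and n = (−sin 53.3°, cos 53.3°) = (-0.802, 0.598). K is at the origin and F lies 28.0 along u from K, so F = 28.0·u = (16.7, 22.4). Tangency of A1 to both parallel lines with radius 5.6 puts U and A at K ± 5.6·n: U = (-4.49, 3.35), A = (4.49, -3.35). So U.y = 3.35.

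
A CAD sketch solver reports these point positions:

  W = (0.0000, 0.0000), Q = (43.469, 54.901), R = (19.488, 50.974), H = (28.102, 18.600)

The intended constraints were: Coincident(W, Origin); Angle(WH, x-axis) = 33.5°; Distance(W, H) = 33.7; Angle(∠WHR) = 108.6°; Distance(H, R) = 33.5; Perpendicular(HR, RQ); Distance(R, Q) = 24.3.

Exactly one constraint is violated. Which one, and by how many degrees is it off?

Perpendicular(HR, RQ) — off by 5.60°.

W = (0.00, 0.00) ✓; WH at 33.50° ✓; |WH| = 33.70 ✓; ∠WHR = 108.6° ✓; |HR| = 33.50 ✓; ∠(HR, RQ) = 95.60° ✗; |RQ| = 24.30 ✓.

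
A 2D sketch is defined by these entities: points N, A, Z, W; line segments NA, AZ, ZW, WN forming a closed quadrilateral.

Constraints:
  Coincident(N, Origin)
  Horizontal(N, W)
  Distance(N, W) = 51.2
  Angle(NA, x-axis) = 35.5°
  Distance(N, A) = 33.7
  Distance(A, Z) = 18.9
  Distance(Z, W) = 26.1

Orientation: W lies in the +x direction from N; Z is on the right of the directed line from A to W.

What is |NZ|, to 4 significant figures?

25.13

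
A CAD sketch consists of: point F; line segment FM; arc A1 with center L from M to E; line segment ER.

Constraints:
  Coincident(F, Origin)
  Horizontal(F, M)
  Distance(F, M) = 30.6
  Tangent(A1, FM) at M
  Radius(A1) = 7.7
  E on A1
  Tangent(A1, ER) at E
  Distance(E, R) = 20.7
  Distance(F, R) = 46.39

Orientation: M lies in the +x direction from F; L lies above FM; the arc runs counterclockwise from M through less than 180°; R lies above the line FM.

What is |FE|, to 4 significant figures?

39.19

F is at the origin; FM is horizontal with |FM| = 30.6 and M on the +x side, so M = (30.60, 0.000). A1 meets FM tangentially, so LM is at right angles to FM, so L = M + (0, 7.7) = (30.60, 7.700). Since LE ⟂ ER (tangency), |LR| = √(7.7² + 20.7²) = 22.09 regardless of where E sits on A1. So R lies on both circle(F, 46.39) and circle(L, 22.09); the above-FM intersection is R = (36.15, 29.08). E is the foot of the tangent from R: E = (38.26, 8.486).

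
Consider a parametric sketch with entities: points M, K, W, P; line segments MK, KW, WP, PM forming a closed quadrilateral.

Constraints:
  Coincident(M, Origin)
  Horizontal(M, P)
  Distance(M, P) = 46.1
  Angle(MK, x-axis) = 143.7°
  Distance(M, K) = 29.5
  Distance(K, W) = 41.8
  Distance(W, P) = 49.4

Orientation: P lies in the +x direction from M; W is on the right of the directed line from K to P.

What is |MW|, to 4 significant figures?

17.09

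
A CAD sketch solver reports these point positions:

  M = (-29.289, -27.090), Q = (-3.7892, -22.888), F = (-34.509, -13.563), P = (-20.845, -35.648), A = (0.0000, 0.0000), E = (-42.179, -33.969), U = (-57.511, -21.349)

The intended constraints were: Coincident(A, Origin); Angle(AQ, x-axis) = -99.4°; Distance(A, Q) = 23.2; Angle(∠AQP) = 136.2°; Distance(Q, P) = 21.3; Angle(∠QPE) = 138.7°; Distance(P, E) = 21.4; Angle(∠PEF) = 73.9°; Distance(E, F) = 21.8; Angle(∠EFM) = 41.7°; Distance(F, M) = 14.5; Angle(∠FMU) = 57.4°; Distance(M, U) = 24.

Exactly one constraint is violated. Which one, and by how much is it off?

Distance(M, U) = 24 — off by 4.80.

A = (0.00, 0.00) ✓; AQ at -99.40° ✓; |AQ| = 23.20 ✓; ∠AQP = 136.2° ✓; |QP| = 21.30 ✓; ∠QPE = 138.7° ✓; |PE| = 21.40 ✓; ∠PEF = 73.90° ✓; |EF| = 21.80 ✓; ∠EFM = 41.70° ✓; |FM| = 14.50 ✓; ∠FMU = 57.40° ✓; |MU| = 28.80 ✗.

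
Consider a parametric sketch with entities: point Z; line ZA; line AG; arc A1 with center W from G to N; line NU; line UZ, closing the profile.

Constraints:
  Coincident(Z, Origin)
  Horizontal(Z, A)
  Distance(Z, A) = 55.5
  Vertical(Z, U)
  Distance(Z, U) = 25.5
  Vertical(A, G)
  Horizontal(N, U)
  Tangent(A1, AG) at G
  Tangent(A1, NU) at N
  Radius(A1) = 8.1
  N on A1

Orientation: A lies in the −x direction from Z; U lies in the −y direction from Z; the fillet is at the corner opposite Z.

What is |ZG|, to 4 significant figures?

58.16

The virtual corner opposite Z is at (-55.50, -25.50). A1 meets AG tangentially, so WG is at right angles to AG and the tangent condition forces WN to be normal to NU, with radius 8.1, so the center W sits 8.1 in from both sides at W = (-47.40, -17.40). That places the tangent points at G = (-55.50, -17.40) on AG and N = (-47.40, -25.50) on NU. Then |ZG| = |G − Z| = 58.16.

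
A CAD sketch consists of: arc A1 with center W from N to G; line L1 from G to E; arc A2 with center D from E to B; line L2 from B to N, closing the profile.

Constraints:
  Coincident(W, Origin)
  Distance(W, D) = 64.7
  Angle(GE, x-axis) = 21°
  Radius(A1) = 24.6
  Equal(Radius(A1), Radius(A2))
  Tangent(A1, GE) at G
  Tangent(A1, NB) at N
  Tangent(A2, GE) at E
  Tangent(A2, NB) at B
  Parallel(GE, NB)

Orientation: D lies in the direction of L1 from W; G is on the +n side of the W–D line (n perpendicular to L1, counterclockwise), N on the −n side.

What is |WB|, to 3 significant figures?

69.2

The slot axis is L1's direction at 21.0°, so u = (cos 21.0°, sin 21.0°) = (0.934, 0.358) and n = (−sin 21.0°, cos 21.0°) = (-0.358, 0.934). W is at the origin and D lies 64.7 along u from W, so D = 64.7·u = (60.4, 23.2). Tangency of A1 to both parallel lines with radius 24.6 puts G and N at W ± 24.6·n: G = (-8.82, 23.0), N = (8.82, -23.0). Equal radii place E and B the same way about D: E = D + 24.6·n = (51.6, 46.2), B = D − 24.6·n = (69.2, 0.220). Then |WB| = |B − W| = 69.2.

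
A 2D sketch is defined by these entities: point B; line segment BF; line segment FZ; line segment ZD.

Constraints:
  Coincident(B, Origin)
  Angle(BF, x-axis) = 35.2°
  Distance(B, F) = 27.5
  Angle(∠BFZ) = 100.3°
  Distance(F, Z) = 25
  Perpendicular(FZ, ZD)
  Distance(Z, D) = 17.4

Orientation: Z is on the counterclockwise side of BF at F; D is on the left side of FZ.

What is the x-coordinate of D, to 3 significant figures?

-3.84

B is at the origin; BF runs at 35.2° with length 27.5, so F = 27.5·(cos 35.2°, sin 35.2°) = (22.5, 15.9). ∠BFZ = 100.3°, so FZ runs at 35.2° + (180° − 100.3°) = 115° from the x-axis; with |FZ| = 25.0, Z = F + 25.0·(cos 115°, sin 115°) = (11.9, 38.5). The perpendicularity gives ZD at right angles to FZ; with |ZD| = 17.4 on the left of FZ, D = Z + 17.4·(-0.907, -0.421) = (-3.84, 31.2). So D.x = -3.84.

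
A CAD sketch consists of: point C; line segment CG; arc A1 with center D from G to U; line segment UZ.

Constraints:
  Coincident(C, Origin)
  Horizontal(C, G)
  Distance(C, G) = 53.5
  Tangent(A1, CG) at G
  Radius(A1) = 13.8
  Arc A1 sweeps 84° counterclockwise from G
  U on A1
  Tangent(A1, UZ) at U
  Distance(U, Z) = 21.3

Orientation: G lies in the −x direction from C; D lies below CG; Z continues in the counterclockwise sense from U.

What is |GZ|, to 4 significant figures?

37.14

On A1, G sits at bearing 90° from D; an 84° counterclockwise sweep puts U at bearing 174°, so U = D + 13.8·(cos 174°, sin 174°) = (-67.22, -12.36). Since A1 is tangent to UZ there, DU ⟂ UZ, so UZ runs along (−sin 174°, cos 174°); with |UZ| = 21.3, Z = (-69.45, -33.54). Then |GZ| = |Z − G| = 37.14.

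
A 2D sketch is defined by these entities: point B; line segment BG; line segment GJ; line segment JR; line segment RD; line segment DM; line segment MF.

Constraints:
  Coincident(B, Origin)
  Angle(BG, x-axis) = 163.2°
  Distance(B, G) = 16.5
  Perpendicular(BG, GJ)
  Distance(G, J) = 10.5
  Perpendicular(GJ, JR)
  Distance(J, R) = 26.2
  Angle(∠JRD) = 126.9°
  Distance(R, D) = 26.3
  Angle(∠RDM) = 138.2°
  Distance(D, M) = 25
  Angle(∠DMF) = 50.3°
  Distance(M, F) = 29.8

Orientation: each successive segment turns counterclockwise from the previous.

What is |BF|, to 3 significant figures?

14.7

B is at the origin; BG runs at 163.2° with length 16.5, so G = (-15.8, 4.77). BG ⟂ GJ, so GJ runs at -107°; with |GJ| = 10.5, J = (-18.8, -5.28). GJ is perpendicular to JR, so JR runs at -16.8°; with |JR| = 26.2, R = (6.25, -12.9). ∠JRD = 126.9° gives RD at 36.3° from the x-axis; with |RD| = 26.3, D = (27.4, 2.71). ∠RDM = 138.2° gives DM at 78.1° from the x-axis; with |DM| = 25.0, M = (32.6, 27.2). ∠DMF = 50.3° gives MF at -152° from the x-axis; with |MF| = 29.8, F = (6.24, 13.3). Then |BF| = |F − B| = 14.7.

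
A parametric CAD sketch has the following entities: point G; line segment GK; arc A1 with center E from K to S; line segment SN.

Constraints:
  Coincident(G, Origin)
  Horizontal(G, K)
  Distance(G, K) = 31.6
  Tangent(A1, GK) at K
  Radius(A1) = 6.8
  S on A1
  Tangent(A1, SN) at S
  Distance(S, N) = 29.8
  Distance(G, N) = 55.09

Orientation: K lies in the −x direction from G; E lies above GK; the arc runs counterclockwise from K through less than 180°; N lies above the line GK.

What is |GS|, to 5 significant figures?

27.947

G is at the origin; GK is horizontal with |GK| = 31.6 and K on the −x side, so K = (-31.600, 0.0000). The tangent condition forces EK to be normal to GK, so E = K + (0, 6.8) = (-31.600, 6.8000). Since ES ⟂ SN (tangency), |EN| = √(6.8² + 29.8²) = 30.566 regardless of where S sits on A1. So N lies on both circle(G, 55.09) and circle(E, 30.566); the above-GK intersection is N = (-42.131, 35.494). S is the foot of the tangent from N: S = (-25.898, 10.504).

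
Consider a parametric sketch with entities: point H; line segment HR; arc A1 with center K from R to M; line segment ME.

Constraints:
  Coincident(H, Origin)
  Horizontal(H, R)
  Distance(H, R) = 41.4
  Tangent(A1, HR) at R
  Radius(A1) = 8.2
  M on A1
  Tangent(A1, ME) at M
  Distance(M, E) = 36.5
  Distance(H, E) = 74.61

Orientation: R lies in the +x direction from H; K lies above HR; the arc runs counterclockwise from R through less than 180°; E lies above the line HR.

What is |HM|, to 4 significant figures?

49.05

Checks: |KM| = 8.200 ✓; ∠(KM, ME) = 90.00° ✓; |ME| = 36.50 ✓; |HE| = 74.61 ✓.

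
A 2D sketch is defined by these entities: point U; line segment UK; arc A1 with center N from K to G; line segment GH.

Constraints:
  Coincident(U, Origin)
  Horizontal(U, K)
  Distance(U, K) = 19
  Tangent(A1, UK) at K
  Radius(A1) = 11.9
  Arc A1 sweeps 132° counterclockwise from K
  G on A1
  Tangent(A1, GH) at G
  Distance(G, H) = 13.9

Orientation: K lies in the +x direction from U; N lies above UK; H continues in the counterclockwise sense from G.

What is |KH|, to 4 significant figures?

30.20

On A1, K sits at bearing -90° from N; a 132° counterclockwise sweep puts G at bearing 42°, so G = N + 11.9·(cos 42°, sin 42°) = (27.84, 19.86). Tangency of A1 to GH means the radius NG is perpendicular to GH, so GH runs along (−sin 42°, cos 42°); with |GH| = 13.9, H = (18.54, 30.19). Then |KH| = |H − K| = 30.20.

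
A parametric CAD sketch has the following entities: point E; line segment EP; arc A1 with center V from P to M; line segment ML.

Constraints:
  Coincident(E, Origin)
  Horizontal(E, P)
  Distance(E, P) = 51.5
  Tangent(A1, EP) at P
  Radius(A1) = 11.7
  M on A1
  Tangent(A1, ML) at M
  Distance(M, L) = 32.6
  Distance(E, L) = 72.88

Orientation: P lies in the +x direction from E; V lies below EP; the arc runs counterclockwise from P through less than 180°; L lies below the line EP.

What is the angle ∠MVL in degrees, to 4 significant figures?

70.26°

Checks: |VM| = 11.70 ✓; ∠(VM, ML) = 90.00° ✓; |ML| = 32.60 ✓; |EL| = 72.88 ✓.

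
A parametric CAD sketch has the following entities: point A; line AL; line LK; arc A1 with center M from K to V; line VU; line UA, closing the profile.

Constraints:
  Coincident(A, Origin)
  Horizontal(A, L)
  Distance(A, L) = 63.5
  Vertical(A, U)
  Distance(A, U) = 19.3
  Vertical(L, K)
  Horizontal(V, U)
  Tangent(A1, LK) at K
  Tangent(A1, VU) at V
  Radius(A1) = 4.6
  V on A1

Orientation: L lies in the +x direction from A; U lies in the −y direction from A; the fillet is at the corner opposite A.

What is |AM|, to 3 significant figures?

60.7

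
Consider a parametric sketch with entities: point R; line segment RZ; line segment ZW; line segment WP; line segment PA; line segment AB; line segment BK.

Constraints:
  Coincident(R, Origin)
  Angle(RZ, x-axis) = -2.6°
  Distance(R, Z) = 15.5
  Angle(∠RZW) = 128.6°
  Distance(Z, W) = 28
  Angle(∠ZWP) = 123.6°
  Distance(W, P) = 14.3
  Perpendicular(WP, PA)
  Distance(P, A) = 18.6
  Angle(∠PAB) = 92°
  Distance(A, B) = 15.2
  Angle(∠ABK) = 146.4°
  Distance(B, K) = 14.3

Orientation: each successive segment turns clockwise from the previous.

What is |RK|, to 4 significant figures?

26.54

R is at the origin; RZ runs at -2.6° with length 15.5, so Z = (15.48, -0.7031). ∠RZW = 128.6° gives ZW at -54.00° from the x-axis; with |ZW| = 28.0, W = (31.94, -23.36). ∠ZWP = 123.6° gives WP at -110.4° from the x-axis; with |WP| = 14.3, P = (26.96, -36.76). WP ⟂ PA, so PA runs at 159.6°; with |PA| = 18.6, A = (9.524, -30.28). ∠PAB = 92.0° gives AB at 71.60° from the x-axis; with |AB| = 15.2, B = (14.32, -15.85). ∠ABK = 146.4° gives BK at 38.00° from the x-axis; with |BK| = 14.3, K = (25.59, -7.048). Then |RK| = |K − R| = 26.54.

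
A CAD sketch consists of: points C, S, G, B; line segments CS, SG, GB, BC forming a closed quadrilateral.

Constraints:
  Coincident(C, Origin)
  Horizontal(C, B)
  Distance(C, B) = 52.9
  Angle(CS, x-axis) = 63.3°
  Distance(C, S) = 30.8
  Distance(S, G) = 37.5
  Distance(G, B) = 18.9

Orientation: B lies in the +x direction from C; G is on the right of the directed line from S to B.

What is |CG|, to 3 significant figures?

34.6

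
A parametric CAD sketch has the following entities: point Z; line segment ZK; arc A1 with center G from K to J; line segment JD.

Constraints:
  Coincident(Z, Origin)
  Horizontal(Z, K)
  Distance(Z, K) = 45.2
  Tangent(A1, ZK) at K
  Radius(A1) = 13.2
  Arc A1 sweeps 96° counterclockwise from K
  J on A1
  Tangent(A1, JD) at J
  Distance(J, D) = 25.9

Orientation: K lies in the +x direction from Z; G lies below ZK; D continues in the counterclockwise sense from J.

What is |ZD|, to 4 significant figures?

53.26

Z is at the origin; Z and K share the same y with |ZK| = 45.2 and K on the +x side, so K = (45.20, 0.000). The tangent condition forces GK to be normal to ZK, so G = K + (0, -13.2) = (45.20, -13.20). On A1, K sits at bearing 90° from G; a 96° counterclockwise sweep puts J at bearing 186°, so J = G + 13.2·(cos 186°, sin 186°) = (32.07, -14.58). Since A1 is tangent to JD there, GJ ⟂ JD, so JD runs along (−sin 186°, cos 186°); with |JD| = 25.9, D = (34.78, -40.34). Then |ZD| = |D − Z| = 53.26.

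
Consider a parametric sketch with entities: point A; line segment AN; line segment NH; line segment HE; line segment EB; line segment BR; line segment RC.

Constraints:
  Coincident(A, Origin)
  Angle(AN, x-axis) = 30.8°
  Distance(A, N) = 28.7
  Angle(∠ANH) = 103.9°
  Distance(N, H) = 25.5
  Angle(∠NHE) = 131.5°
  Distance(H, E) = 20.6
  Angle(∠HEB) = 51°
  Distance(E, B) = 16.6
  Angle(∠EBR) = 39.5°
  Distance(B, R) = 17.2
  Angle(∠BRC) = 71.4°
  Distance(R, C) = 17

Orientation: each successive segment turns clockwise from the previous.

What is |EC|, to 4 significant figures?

5.648

∠EBR = 39.5° gives BR at -3.300° from the x-axis; with |BR| = 17.2, R = (46.22, -13.70). ∠BRC = 71.4° gives RC at -111.9° from the x-axis; with |RC| = 17.0, C = (39.87, -29.47). Then |EC| = |C − E| = 5.648.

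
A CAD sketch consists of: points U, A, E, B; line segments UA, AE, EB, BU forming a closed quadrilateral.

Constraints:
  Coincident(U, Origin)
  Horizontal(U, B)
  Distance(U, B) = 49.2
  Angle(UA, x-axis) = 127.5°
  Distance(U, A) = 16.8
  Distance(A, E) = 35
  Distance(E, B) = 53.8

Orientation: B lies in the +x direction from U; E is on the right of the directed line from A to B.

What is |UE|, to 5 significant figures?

20.335

Checks: |AE| = 35.00 ✓; |EB| = 53.80 ✓.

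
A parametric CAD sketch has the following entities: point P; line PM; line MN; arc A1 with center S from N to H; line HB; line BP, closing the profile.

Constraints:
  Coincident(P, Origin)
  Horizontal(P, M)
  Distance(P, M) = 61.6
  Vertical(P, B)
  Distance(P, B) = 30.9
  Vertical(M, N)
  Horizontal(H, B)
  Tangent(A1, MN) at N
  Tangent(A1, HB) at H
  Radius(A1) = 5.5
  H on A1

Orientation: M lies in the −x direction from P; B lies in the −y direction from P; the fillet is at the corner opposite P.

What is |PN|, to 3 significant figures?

66.6

The virtual corner opposite P is at (-61.6, -30.9). Since A1 is tangent to MN there, SN ⟂ MN and tangency of A1 to HB means the radius SH is perpendicular to HB, with radius 5.5, so the center S sits 5.5 in from both sides at S = (-56.1, -25.4). That places the tangent points at N = (-61.6, -25.4) on MN and H = (-56.1, -30.9) on HB. Then |PN| = |N − P| = 66.6.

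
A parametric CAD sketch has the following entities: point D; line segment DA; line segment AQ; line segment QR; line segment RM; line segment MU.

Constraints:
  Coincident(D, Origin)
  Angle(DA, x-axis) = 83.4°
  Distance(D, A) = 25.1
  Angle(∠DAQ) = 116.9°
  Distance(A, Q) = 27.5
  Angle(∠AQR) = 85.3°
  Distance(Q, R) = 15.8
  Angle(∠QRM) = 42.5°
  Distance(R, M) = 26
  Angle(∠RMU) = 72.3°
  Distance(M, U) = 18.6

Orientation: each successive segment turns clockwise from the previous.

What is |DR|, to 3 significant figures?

38.1

D is at the origin; DA runs at 83.4° with length 25.1, so A = (2.88, 24.9). ∠DAQ = 116.9° gives AQ at 20.3° from the x-axis; with |AQ| = 27.5, Q = (28.7, 34.5). ∠AQR = 85.3° gives QR at -74.4° from the x-axis; with |QR| = 15.8, R = (32.9, 19.3). Then |DR| = |R − D| = 38.1.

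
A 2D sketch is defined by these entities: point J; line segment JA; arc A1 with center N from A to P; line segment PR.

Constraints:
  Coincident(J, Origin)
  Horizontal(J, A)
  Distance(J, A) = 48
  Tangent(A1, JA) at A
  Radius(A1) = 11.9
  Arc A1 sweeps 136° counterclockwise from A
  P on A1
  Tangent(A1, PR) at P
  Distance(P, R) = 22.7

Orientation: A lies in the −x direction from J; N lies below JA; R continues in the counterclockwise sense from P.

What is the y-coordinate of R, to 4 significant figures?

-36.23

On A1, A sits at bearing 90° from N; a 136° counterclockwise sweep puts P at bearing 226°, so P = N + 11.9·(cos 226°, sin 226°) = (-56.27, -20.46). Since A1 is tangent to PR there, NP ⟂ PR, so PR runs along (−sin 226°, cos 226°); with |PR| = 22.7, R = (-39.94, -36.23). So R.y = -36.23.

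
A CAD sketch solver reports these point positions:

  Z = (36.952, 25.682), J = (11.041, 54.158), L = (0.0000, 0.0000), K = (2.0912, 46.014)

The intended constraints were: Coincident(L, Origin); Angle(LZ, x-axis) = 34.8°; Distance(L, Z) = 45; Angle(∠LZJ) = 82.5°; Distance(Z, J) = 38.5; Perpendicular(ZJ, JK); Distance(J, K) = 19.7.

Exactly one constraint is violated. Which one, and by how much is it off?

Distance(J, K) = 19.7 — off by 7.60.

L = (0.00, 0.00) ✓; LZ at 34.80° ✓; |LZ| = 45.00 ✓; ∠LZJ = 82.50° ✓; |ZJ| = 38.50 ✓; ∠(ZJ, JK) = 90.00° ✓; |JK| = 12.10 ✗.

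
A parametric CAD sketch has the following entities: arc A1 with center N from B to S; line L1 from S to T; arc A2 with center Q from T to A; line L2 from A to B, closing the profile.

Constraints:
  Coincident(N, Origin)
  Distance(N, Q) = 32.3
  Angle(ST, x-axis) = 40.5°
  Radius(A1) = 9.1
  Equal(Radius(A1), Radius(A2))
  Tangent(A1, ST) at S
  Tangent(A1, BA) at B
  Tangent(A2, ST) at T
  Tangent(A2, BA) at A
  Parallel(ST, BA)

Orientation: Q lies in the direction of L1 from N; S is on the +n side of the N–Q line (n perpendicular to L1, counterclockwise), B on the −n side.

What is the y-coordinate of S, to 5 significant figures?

6.9197

The slot axis is L1's direction at 40.5°, so u = (cos 40.5°, sin 40.5°) = (0.76041, 0.64945) and n = (−sin 40.5°, cos 40.5°) = (-0.64945, 0.76041). N is at the origin and Q lies 32.3 along u from N, so Q = 32.3·u = (24.561, 20.977). Tangency of A1 to both parallel lines with radius 9.1 puts S and B at N ± 9.1·n: S = (-5.9100, 6.9197), B = (5.9100, -6.9197). So S.y = 6.9197.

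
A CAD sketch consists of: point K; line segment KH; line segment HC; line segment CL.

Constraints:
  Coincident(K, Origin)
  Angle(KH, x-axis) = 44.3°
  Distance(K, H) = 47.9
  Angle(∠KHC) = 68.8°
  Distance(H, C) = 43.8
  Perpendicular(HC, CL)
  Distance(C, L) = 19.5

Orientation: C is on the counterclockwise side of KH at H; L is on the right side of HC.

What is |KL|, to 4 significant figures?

69.41

K is at the origin; KH runs at 44.3° with length 47.9, so H = 47.9·(cos 44.3°, sin 44.3°) = (34.28, 33.45). ∠KHC = 68.8°, so HC runs at 44.3° + (180° − 68.8°) = 155.5° from the x-axis; with |HC| = 43.8, C = H + 43.8·(cos 155.5°, sin 155.5°) = (-5.575, 51.62). The perpendicularity gives CL at right angles to HC; with |CL| = 19.5 on the right of HC, L = C + 19.5·(0.4147, 0.9100) = (2.512, 69.36). Then |KL| = |L − K| = 69.41.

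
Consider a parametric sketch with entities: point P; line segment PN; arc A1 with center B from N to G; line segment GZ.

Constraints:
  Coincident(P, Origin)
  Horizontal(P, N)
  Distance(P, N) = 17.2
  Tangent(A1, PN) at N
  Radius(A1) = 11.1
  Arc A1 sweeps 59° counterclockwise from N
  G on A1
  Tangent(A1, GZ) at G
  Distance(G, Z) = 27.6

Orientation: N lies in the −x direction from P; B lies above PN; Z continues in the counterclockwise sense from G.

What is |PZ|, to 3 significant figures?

29.8

P is at the origin; P and N share the same y with |PN| = 17.2 and N on the −x side, so N = (-17.2, 0.00). Since A1 is tangent to PN there, BN ⟂ PN, so B = N + (0, 11.1) = (-17.2, 11.1). On A1, N sits at bearing -90° from B; a 59° counterclockwise sweep puts G at bearing -31°, so G = B + 11.1·(cos -31°, sin -31°) = (-7.69, 5.38). Tangency of A1 to GZ means the radius BG is perpendicular to GZ, so GZ runs along (−sin -31°, cos -31°); with |GZ| = 27.6, Z = (6.53, 29.0). Then |PZ| = |Z − P| = 29.8.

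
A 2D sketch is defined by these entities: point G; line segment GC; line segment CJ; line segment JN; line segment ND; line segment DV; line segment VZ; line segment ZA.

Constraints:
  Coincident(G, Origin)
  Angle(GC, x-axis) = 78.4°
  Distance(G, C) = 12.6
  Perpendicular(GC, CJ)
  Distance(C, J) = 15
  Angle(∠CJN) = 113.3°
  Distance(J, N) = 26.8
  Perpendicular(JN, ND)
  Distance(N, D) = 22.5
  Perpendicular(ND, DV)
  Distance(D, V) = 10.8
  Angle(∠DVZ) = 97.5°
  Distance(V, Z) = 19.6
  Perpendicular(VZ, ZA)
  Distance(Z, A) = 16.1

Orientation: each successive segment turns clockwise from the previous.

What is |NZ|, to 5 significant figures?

13.706

G is at the origin; GC runs at 78.4° with length 12.6, so C = (2.5336, 12.343). The perpendicularity gives CJ at right angles to GC, so CJ runs at -11.600°; with |CJ| = 15.0, J = (17.227, 9.3265). ∠CJN = 113.3° gives JN at -78.300° from the x-axis; with |JN| = 26.8, N = (22.662, -16.917). JN ⟂ ND, so ND runs at -168.30°; with |ND| = 22.5, D = (0.62940, -21.479). The perpendicularity gives DV at right angles to ND, so DV runs at 101.70°; with |DV| = 10.8, V = (-1.5607, -10.904). ∠DVZ = 97.5° gives VZ at 19.200° from the x-axis; with |VZ| = 19.6, Z = (16.949, -4.4580). Then |NZ| = |Z − N| = 13.706.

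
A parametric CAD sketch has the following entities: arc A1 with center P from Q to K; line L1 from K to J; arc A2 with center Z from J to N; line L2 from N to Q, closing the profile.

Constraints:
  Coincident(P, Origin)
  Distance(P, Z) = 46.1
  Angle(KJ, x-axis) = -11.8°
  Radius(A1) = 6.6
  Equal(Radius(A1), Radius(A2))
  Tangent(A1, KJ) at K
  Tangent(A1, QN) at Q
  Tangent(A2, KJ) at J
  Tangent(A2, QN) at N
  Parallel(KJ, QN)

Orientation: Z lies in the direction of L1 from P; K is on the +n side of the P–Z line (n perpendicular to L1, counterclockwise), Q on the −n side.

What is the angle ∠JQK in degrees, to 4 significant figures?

74.02°

The slot axis is L1's direction at -11.8°, so u = (cos -11.8°, sin -11.8°) = (0.9789, -0.2045) and n = (−sin -11.8°, cos -11.8°) = (0.2045, 0.9789). P is at the origin and Z lies 46.1 along u from P, so Z = 46.1·u = (45.13, -9.427). Tangency of A1 to both parallel lines with radius 6.6 puts K and Q at P ± 6.6·n: K = (1.350, 6.461), Q = (-1.350, -6.461). Equal radii place J and N the same way about Z: J = Z + 6.6·n = (46.48, -2.967), N = Z − 6.6·n = (43.78, -15.89). Then cos ∠JQK = QJ·QK / (|QJ||QK|), giving 74.02°.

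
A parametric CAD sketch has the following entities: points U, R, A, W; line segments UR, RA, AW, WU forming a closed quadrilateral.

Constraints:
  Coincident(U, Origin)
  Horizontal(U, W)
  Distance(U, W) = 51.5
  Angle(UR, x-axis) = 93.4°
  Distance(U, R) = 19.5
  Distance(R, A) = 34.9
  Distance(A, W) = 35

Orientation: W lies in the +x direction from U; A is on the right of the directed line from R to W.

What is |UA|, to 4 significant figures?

20.39

Checks: UR at 93.40° ✓; |RA| = 34.90 ✓; |AW| = 35.00 ✓.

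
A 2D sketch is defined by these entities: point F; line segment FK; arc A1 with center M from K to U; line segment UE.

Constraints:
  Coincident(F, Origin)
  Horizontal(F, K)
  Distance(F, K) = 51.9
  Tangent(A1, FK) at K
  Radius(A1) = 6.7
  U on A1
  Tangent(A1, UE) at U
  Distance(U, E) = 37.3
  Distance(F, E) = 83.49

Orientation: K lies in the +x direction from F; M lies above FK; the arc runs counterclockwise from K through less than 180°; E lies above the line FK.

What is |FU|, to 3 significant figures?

58.0

F is at the origin; FK is horizontal with |FK| = 51.9 and K on the +x side, so K = (51.9, 0.00). Since A1 is tangent to FK there, MK ⟂ FK, so M = K + (0, 6.7) = (51.9, 6.70). Since MU ⟂ UE (tangency), |ME| = √(6.7² + 37.3²) = 37.9 regardless of where U sits on A1. So E lies on both circle(F, 83.49) and circle(M, 37.9); the above-FK intersection is E = (75.0, 36.8). U is the foot of the tangent from E: U = (57.9, 3.63).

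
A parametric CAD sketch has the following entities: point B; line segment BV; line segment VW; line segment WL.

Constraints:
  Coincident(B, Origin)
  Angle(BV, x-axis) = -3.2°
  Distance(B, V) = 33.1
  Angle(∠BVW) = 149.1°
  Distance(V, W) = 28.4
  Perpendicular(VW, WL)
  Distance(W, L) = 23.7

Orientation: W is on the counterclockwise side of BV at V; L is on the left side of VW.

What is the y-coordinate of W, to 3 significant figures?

11.4

B is at the origin; BV runs at -3.2° with length 33.1, so V = 33.1·(cos -3.2°, sin -3.2°) = (33.0, -1.85). ∠BVW = 149.1°, so VW runs at -3.2° + (180° − 149.1°) = 27.7° from the x-axis; with |VW| = 28.4, W = V + 28.4·(cos 27.7°, sin 27.7°) = (58.2, 11.4). So W.y = 11.4.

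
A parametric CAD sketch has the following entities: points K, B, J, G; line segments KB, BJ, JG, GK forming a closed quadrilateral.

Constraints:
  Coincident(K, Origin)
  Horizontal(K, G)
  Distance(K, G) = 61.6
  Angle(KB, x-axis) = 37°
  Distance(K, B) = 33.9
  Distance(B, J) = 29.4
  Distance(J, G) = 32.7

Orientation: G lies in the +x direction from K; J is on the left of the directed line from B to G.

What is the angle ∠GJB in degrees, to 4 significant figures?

80.26°

Checks: |BJ| = 29.40 ✓; |JG| = 32.70 ✓.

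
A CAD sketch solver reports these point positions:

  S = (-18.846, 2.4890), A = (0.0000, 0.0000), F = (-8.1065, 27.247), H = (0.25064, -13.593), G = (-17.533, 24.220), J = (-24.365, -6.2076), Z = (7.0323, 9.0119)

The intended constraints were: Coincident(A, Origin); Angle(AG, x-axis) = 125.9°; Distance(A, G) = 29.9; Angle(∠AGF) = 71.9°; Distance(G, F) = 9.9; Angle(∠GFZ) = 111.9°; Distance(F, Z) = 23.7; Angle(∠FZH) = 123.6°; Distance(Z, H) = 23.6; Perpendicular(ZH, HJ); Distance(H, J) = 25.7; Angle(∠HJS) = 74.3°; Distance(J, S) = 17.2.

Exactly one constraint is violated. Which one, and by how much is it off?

Distance(J, S) = 17.2 — off by 6.90.

A = (0.00, 0.00) ✓; AG at 125.9° ✓; |AG| = 29.90 ✓; ∠AGF = 71.90° ✓; |GF| = 9.901 ✓; ∠GFZ = 111.9° ✓; |FZ| = 23.70 ✓; ∠FZH = 123.6° ✓; |ZH| = 23.60 ✓; ∠(ZH, HJ) = 90.00° ✓; |HJ| = 25.70 ✓; ∠HJS = 74.30° ✓; |JS| = 10.30 ✗.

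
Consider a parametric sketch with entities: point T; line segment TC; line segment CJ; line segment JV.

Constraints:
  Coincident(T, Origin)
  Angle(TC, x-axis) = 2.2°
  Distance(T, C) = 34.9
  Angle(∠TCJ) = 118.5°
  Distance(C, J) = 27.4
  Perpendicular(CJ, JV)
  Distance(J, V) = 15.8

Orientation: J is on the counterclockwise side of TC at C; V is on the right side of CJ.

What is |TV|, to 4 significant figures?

64.03

T is at the origin; TC runs at 2.2° with length 34.9, so C = 34.9·(cos 2.2°, sin 2.2°) = (34.87, 1.340). ∠TCJ = 118.5°, so CJ runs at 2.2° + (180° − 118.5°) = 63.70° from the x-axis; with |CJ| = 27.4, J = C + 27.4·(cos 63.70°, sin 63.70°) = (47.01, 25.90). CJ ⟂ JV; with |JV| = 15.8 on the right of CJ, V = J + 15.8·(0.8965, -0.4431) = (61.18, 18.90). Then |TV| = |V − T| = 64.03.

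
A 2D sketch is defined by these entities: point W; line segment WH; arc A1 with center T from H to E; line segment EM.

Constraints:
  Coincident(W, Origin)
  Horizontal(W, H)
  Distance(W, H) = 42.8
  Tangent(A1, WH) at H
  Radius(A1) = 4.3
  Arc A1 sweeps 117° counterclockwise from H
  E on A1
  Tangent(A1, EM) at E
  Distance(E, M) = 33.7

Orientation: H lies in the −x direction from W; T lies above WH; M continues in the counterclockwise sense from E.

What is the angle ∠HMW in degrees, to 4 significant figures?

38.69°

On A1, H sits at bearing -90° from T; a 117° counterclockwise sweep puts E at bearing 27°, so E = T + 4.3·(cos 27°, sin 27°) = (-38.97, 6.252). A1 meets EM tangentially, so TE is at right angles to EM, so EM runs along (−sin 27°, cos 27°); with |EM| = 33.7, M = (-54.27, 36.28). Then cos ∠HMW = MH·MW / (|MH||MW|), giving 38.69°.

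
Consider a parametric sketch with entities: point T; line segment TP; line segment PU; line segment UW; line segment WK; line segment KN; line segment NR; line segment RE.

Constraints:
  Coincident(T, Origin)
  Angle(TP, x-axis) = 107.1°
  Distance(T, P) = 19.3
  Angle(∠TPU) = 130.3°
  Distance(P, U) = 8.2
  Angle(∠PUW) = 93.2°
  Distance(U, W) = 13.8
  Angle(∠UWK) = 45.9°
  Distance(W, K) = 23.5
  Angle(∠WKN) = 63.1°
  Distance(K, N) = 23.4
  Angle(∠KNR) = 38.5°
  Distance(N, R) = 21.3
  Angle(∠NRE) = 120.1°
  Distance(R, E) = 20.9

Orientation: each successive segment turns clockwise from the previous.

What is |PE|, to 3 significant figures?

20.3

∠KNR = 38.5° gives NR at -61.9° from the x-axis; with |NR| = 21.3, R = (2.49, 16.1). ∠NRE = 120.1° gives RE at -122° from the x-axis; with |RE| = 20.9, E = (-8.52, -1.63). Then |PE| = |E − P| = 20.3.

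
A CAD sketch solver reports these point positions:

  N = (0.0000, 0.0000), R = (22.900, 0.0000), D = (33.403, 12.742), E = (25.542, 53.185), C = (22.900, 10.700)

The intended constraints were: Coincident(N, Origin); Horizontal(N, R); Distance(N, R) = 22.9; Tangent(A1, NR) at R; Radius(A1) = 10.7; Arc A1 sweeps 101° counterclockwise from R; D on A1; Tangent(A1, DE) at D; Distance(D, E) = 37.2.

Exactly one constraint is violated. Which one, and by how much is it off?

Distance(D, E) = 37.2 — off by 4.00.

N = (0.00, 0.00) ✓; N.y = 0.00, R.y = 0.00 ✓; |NR| = 22.90 ✓; ∠(CR, RN) = 90.00° ✓; |CR| = 10.70 ✓; bearing(C→D) − bearing(C→R) = 101.0° ✓; |CD| = 10.70 ✓; ∠(CD, DE) = 90.00° ✓; |DE| = 41.20 ✗.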